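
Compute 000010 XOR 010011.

XOR: 1 when bits differ
  000010
^ 010011
--------
  010001
Decimal: 2 ^ 19 = 17



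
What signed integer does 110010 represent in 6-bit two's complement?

Binary: 110010
Sign bit: 1 (negative)
Invert: 001101
Add 1:  001110
Magnitude: 001110 = 8 + 4 + 2 = 14
Value: -14



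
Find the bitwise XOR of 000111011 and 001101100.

XOR: 1 when bits differ
  000111011
^ 001101100
-----------
  001010111
Decimal: 59 ^ 108 = 87



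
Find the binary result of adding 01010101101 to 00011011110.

Add column by column from the right: bit + bit + carry-in; write the sum mod 2, carry 1 when the sum is 2 or 3.
carry:  00111111000
        01010101101
+       00011011110
-------------------
       001110001011
(the carry out of the leftmost column, 0, becomes the leading bit)
Decimal check:
  01010101101 = 512 + 128 + 32 + 8 + 4 + 1 = 685
  00011011110 = 128 + 64 + 16 + 8 + 4 + 2 = 222
  685 + 222 = 907, and 001110001011 = 512 + 256 + 128 + 8 + 2 + 1 = 907 ✓



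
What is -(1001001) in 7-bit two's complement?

Original (sign bit 1, negative): 1001001
Step 1 - Invert all bits: 0110110
Step 2 - Add 1: 0110111
Verification: 1001001 + 0110111 = 10000000; discarding the end carry (carry out of the top bit) leaves the 7-bit value 0000000, as required for x + (-x)



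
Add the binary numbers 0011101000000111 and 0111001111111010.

Add column by column from the right: bit + bit + carry-in; write the sum mod 2, carry 1 when the sum is 2 or 3.
carry:  1110011111111100
        0011101000000111
+       0111001111111010
------------------------
       01010111000000001
(the carry out of the leftmost column, 0, becomes the leading bit)
Decimal check:
  0011101000000111 = 8192 + 4096 + 2048 + 512 + 4 + 2 + 1 = 14855
  0111001111111010 = 16384 + 8192 + 4096 + 512 + 256 + 128 + 64 + 32 + 16 + 8 + 2 = 29690
  14855 + 29690 = 44545, and 01010111000000001 = 32768 + 8192 + 2048 + 1024 + 512 + 1 = 44545 ✓



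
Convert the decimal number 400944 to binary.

Using repeated division by 2:
400944 ÷ 2 = 200472 remainder 0
200472 ÷ 2 = 100236 remainder 0
100236 ÷ 2 = 50118 remainder 0
50118 ÷ 2 = 25059 remainder 0
25059 ÷ 2 = 12529 remainder 1
12529 ÷ 2 = 6264 remainder 1
6264 ÷ 2 = 3132 remainder 0
3132 ÷ 2 = 1566 remainder 0
1566 ÷ 2 = 783 remainder 0
783 ÷ 2 = 391 remainder 1
391 ÷ 2 = 195 remainder 1
195 ÷ 2 = 97 remainder 1
97 ÷ 2 = 48 remainder 1
48 ÷ 2 = 24 remainder 0
24 ÷ 2 = 12 remainder 0
12 ÷ 2 = 6 remainder 0
6 ÷ 2 = 3 remainder 0
3 ÷ 2 = 1 remainder 1
1 ÷ 2 = 0 remainder 1
Reading remainders bottom to top: 1100001111000110000



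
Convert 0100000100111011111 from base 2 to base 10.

Sum of powers of 2 for each 1-bit:
2^0 + 2^1 + 2^2 + 2^3 + 2^4 + 2^6 + 2^7 + 2^8 + 2^11 + 2^17
= 1 + 2 + 4 + 8 + 16 + 64 + 128 + 256 + 2048 + 131072
= 133599



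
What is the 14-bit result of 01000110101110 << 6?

Original: 01000110101110 (decimal 4526)
Shift left by 6 positions
Append 6 zeros on the right and drop the 6 high bits that overflow the 14-bit width
Result: 10101110000000 (decimal 11136)
Equivalent: 4526 << 6 = 4526 × 2^6 = 289664, truncated to 14 bits = 11136



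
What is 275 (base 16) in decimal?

Expand by place value (powers of 16):
275 = 2 × 16^2 + 7 × 16^1 + 5 × 16^0
= 2 × 256 + 7 × 16 + 5 × 1
= 512 + 112 + 5
= 629



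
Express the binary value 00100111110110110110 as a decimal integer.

Sum of powers of 2 for each 1-bit:
2^1 + 2^2 + 2^4 + 2^5 + 2^7 + 2^8 + 2^10 + 2^11 + 2^12 + 2^13 + 2^14 + 2^17
= 2 + 4 + 16 + 32 + 128 + 256 + 1024 + 2048 + 4096 + 8192 + 16384 + 131072
= 163254



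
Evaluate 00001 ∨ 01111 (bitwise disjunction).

OR: 1 when either bit is 1
  00001
| 01111
-------
  01111
Decimal: 1 | 15 = 15



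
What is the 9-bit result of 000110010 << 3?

Original: 000110010 (decimal 50)
Shift left by 3 positions
Append 3 zeros on the right
Result: 110010000 (decimal 400)
Equivalent: 50 << 3 = 50 × 2^3 = 400



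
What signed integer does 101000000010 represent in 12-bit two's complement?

Binary: 101000000010
Sign bit: 1 (negative)
Invert: 010111111101
Add 1:  010111111110
Magnitude: 010111111110 = 1024 + 256 + 128 + 64 + 32 + 16 + 8 + 4 + 2 = 1534
Value: -1534



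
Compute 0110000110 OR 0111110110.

OR: 1 when either bit is 1
  0110000110
| 0111110110
------------
  0111110110
Decimal: 390 | 502 = 502



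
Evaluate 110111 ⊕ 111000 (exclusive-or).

XOR: 1 when bits differ
  110111
^ 111000
--------
  001111
Decimal: 55 ^ 56 = 15



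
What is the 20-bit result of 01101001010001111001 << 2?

Original: 01101001010001111001 (decimal 431225)
Shift left by 2 positions
Append 2 zeros on the right and drop the 2 high bits that overflow the 20-bit width
Result: 10100101000111100100 (decimal 676324)
Equivalent: 431225 << 2 = 431225 × 2^2 = 1724900, truncated to 20 bits = 676324



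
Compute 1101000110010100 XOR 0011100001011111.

XOR: 1 when bits differ
  1101000110010100
^ 0011100001011111
------------------
  1110100111001011
Decimal: 53652 ^ 14431 = 59851



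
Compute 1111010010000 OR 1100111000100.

OR: 1 when either bit is 1
  1111010010000
| 1100111000100
---------------
  1111111010100
Decimal: 7824 | 6596 = 8148



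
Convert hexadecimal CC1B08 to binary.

Convert each hex digit to 4 bits:
  C = 1100
  C = 1100
  1 = 0001
  B = 1011
  0 = 0000
  8 = 1000
Concatenate: 110011000001101100001000



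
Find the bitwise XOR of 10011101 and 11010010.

XOR: 1 when bits differ
  10011101
^ 11010010
----------
  01001111
Decimal: 157 ^ 210 = 79



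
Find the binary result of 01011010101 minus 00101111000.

Method 1 - Direct subtraction (column by column from the right: bit − bit − borrow-in; if negative, add 2 and borrow 1 from the next column):
borrow: 01011110000
        01011010101
-       00101111000
-------------------
        00101011101

Method 2 - Add two's complement:
Two's complement of 00101111000: invert → 11010000111, add 1 → 11010001000
  01011010101
+ 11010001000
-------------
 100101011101  (end carry out of the top bit = 1)
Discarding the end carry: 00101011101
Decimal check:
  01011010101 = 512 + 128 + 64 + 16 + 4 + 1 = 725
  00101111000 = 256 + 64 + 32 + 16 + 8 = 376
  725 - 376 = 349, and 00101011101 = 256 + 64 + 16 + 8 + 4 + 1 = 349 ✓



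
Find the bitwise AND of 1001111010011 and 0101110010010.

AND: 1 only when both bits are 1
  1001111010011
& 0101110010010
---------------
  0001110010010
Decimal: 5075 & 2962 = 914



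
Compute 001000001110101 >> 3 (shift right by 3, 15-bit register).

Original: 001000001110101 (decimal 4213)
Shift right by 3 positions
Drop the 3 low bits; fill with zeros on the left
Result: 000001000001110 (decimal 526)
Equivalent: 4213 >> 3 = 4213 ÷ 2^3 = 526



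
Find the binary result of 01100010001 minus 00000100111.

Method 1 - Direct subtraction (column by column from the right: bit − bit − borrow-in; if negative, add 2 and borrow 1 from the next column):
borrow: 00111011100
        01100010001
-       00000100111
-------------------
        01011101010

Method 2 - Add two's complement:
Two's complement of 00000100111: invert → 11111011000, add 1 → 11111011001
  01100010001
+ 11111011001
-------------
 101011101010  (end carry out of the top bit = 1)
Discarding the end carry: 01011101010
Decimal check:
  01100010001 = 512 + 256 + 16 + 1 = 785
  00000100111 = 32 + 4 + 2 + 1 = 39
  785 - 39 = 746, and 01011101010 = 512 + 128 + 64 + 32 + 8 + 2 = 746 ✓



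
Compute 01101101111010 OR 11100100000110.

OR: 1 when either bit is 1
  01101101111010
| 11100100000110
----------------
  11101101111110
Decimal: 7034 | 14598 = 15230



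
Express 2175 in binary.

Using repeated division by 2:
2175 ÷ 2 = 1087 remainder 1
1087 ÷ 2 = 543 remainder 1
543 ÷ 2 = 271 remainder 1
271 ÷ 2 = 135 remainder 1
135 ÷ 2 = 67 remainder 1
67 ÷ 2 = 33 remainder 1
33 ÷ 2 = 16 remainder 1
16 ÷ 2 = 8 remainder 0
8 ÷ 2 = 4 remainder 0
4 ÷ 2 = 2 remainder 0
2 ÷ 2 = 1 remainder 0
1 ÷ 2 = 0 remainder 1
Reading remainders bottom to top: 100001111111



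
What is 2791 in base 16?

Using repeated division by 16 (digits 10–15 are A–F):
2791 ÷ 16 = 174 remainder 7
174 ÷ 16 = 10 remainder 14 (E)
10 ÷ 16 = 0 remainder 10 (A)
Reading remainders bottom to top: AE7



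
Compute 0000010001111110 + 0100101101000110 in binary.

Add column by column from the right: bit + bit + carry-in; write the sum mod 2, carry 1 when the sum is 2 or 3.
carry:  0000000011111100
        0000010001111110
+       0100101101000110
------------------------
       00100111111000100
(the carry out of the leftmost column, 0, becomes the leading bit)
Decimal check:
  0000010001111110 = 1024 + 64 + 32 + 16 + 8 + 4 + 2 = 1150
  0100101101000110 = 16384 + 2048 + 512 + 256 + 64 + 4 + 2 = 19270
  1150 + 19270 = 20420, and 00100111111000100 = 16384 + 2048 + 1024 + 512 + 256 + 128 + 64 + 4 = 20420 ✓



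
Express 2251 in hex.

Using repeated division by 16 (digits 10–15 are A–F):
2251 ÷ 16 = 140 remainder 11 (B)
140 ÷ 16 = 8 remainder 12 (C)
8 ÷ 16 = 0 remainder 8
Reading remainders bottom to top: 8CB



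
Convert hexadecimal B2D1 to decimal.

Expand by place value (powers of 16):
Digit values: B = 11, D = 13
B2D1 = 11 × 16^3 + 2 × 16^2 + 13 × 16^1 + 1 × 16^0
= 11 × 4096 + 2 × 256 + 13 × 16 + 1 × 1
= 45056 + 512 + 208 + 1
= 45777



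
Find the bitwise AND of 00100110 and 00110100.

AND: 1 only when both bits are 1
  00100110
& 00110100
----------
  00100100
Decimal: 38 & 52 = 36



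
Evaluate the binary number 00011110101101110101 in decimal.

Sum of powers of 2 for each 1-bit:
2^0 + 2^2 + 2^4 + 2^5 + 2^6 + 2^8 + 2^9 + 2^11 + 2^13 + 2^14 + 2^15 + 2^16
= 1 + 4 + 16 + 32 + 64 + 256 + 512 + 2048 + 8192 + 16384 + 32768 + 65536
= 125813



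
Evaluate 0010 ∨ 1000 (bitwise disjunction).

OR: 1 when either bit is 1
  0010
| 1000
------
  1010
Decimal: 2 | 8 = 10



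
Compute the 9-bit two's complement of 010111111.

Original: 010111111
Step 1 - Invert all bits: 101000000
Step 2 - Add 1: 101000001
Verification: 010111111 + 101000001 = 1000000000; discarding the end carry (carry out of the top bit) leaves the 9-bit value 000000000, as required for x + (-x)



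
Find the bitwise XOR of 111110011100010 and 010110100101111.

XOR: 1 when bits differ
  111110011100010
^ 010110100101111
-----------------
  101000111001101
Decimal: 31970 ^ 11567 = 20941



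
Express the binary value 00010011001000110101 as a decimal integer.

Sum of powers of 2 for each 1-bit:
2^0 + 2^2 + 2^4 + 2^5 + 2^9 + 2^12 + 2^13 + 2^16
= 1 + 4 + 16 + 32 + 512 + 4096 + 8192 + 65536
= 78389



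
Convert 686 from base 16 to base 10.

Expand by place value (powers of 16):
686 = 6 × 16^2 + 8 × 16^1 + 6 × 16^0
= 6 × 256 + 8 × 16 + 6 × 1
= 1536 + 128 + 6
= 1670



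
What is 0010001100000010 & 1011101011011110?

AND: 1 only when both bits are 1
  0010001100000010
& 1011101011011110
------------------
  0010001000000010
Decimal: 8962 & 47838 = 8706



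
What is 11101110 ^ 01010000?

XOR: 1 when bits differ
  11101110
^ 01010000
----------
  10111110
Decimal: 238 ^ 80 = 190



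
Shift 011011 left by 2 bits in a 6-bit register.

Original: 011011 (decimal 27)
Shift left by 2 positions
Append 2 zeros on the right and drop the 2 high bits that overflow the 6-bit width
Result: 101100 (decimal 44)
Equivalent: 27 << 2 = 27 × 2^2 = 108, truncated to 6 bits = 44



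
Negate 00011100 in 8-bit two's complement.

Original: 00011100
Step 1 - Invert all bits: 11100011
Step 2 - Add 1: 11100100
Verification: 00011100 + 11100100 = 100000000; discarding the end carry (carry out of the top bit) leaves the 8-bit value 00000000, as required for x + (-x)



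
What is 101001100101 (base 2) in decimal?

Sum of powers of 2 for each 1-bit:
2^0 + 2^2 + 2^5 + 2^6 + 2^9 + 2^11
= 1 + 4 + 32 + 64 + 512 + 2048
= 2661



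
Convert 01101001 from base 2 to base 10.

Sum of powers of 2 for each 1-bit:
2^0 + 2^3 + 2^5 + 2^6
= 1 + 8 + 32 + 64
= 105



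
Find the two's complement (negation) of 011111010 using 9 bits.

Original: 011111010
Step 1 - Invert all bits: 100000101
Step 2 - Add 1: 100000110
Verification: 011111010 + 100000110 = 1000000000; discarding the end carry (carry out of the top bit) leaves the 9-bit value 000000000, as required for x + (-x)



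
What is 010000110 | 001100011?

OR: 1 when either bit is 1
  010000110
| 001100011
-----------
  011100111
Decimal: 134 | 99 = 231



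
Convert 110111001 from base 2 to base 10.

Sum of powers of 2 for each 1-bit:
2^0 + 2^3 + 2^4 + 2^5 + 2^7 + 2^8
= 1 + 8 + 16 + 32 + 128 + 256
= 441



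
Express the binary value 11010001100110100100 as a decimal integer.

Sum of powers of 2 for each 1-bit:
2^2 + 2^5 + 2^7 + 2^8 + 2^11 + 2^12 + 2^16 + 2^18 + 2^19
= 4 + 32 + 128 + 256 + 2048 + 4096 + 65536 + 262144 + 524288
= 858532



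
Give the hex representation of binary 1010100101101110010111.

Group into 4-bit nibbles from right:
  0010 = 2
  1010 = A
  0101 = 5
  1011 = B
  1001 = 9
  0111 = 7
Result: 2A5B97



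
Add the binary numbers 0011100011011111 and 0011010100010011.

Add column by column from the right: bit + bit + carry-in; write the sum mod 2, carry 1 when the sum is 2 or 3.
carry:  0110000000111110
        0011100011011111
+       0011010100010011
------------------------
       00110110111110010
(the carry out of the leftmost column, 0, becomes the leading bit)
Decimal check:
  0011100011011111 = 8192 + 4096 + 2048 + 128 + 64 + 16 + 8 + 4 + 2 + 1 = 14559
  0011010100010011 = 8192 + 4096 + 1024 + 256 + 16 + 2 + 1 = 13587
  14559 + 13587 = 28146, and 00110110111110010 = 16384 + 8192 + 2048 + 1024 + 256 + 128 + 64 + 32 + 16 + 2 = 28146 ✓



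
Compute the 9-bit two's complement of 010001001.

Original: 010001001
Step 1 - Invert all bits: 101110110
Step 2 - Add 1: 101110111
Verification: 010001001 + 101110111 = 1000000000; discarding the end carry (carry out of the top bit) leaves the 9-bit value 000000000, as required for x + (-x)



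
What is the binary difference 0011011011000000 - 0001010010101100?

Method 1 - Direct subtraction (column by column from the right: bit − bit − borrow-in; if negative, add 2 and borrow 1 from the next column):
borrow: 0000000001111000
        0011011011000000
-       0001010010101100
------------------------
        0010001000010100

Method 2 - Add two's complement:
Two's complement of 0001010010101100: invert → 1110101101010011, add 1 → 1110101101010100
  0011011011000000
+ 1110101101010100
------------------
 10010001000010100  (end carry out of the top bit = 1)
Discarding the end carry: 0010001000010100
Decimal check:
  0011011011000000 = 8192 + 4096 + 1024 + 512 + 128 + 64 = 14016
  0001010010101100 = 4096 + 1024 + 128 + 32 + 8 + 4 = 5292
  14016 - 5292 = 8724, and 0010001000010100 = 8192 + 512 + 16 + 4 = 8724 ✓



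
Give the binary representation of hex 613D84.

Convert each hex digit to 4 bits:
  6 = 0110
  1 = 0001
  3 = 0011
  D = 1101
  8 = 1000
  4 = 0100
Concatenate: 011000010011110110000100



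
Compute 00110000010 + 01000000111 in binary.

Add column by column from the right: bit + bit + carry-in; write the sum mod 2, carry 1 when the sum is 2 or 3.
carry:  00000001100
        00110000010
+       01000000111
-------------------
       001110001001
(the carry out of the leftmost column, 0, becomes the leading bit)
Decimal check:
  00110000010 = 256 + 128 + 2 = 386
  01000000111 = 512 + 4 + 2 + 1 = 519
  386 + 519 = 905, and 001110001001 = 512 + 256 + 128 + 8 + 1 = 905 ✓



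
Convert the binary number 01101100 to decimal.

Sum of powers of 2 for each 1-bit:
2^2 + 2^3 + 2^5 + 2^6
= 4 + 8 + 32 + 64
= 108



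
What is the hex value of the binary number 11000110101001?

Group into 4-bit nibbles from right:
  0011 = 3
  0001 = 1
  1010 = A
  1001 = 9
Result: 31A9



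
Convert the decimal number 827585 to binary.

Using repeated division by 2:
827585 ÷ 2 = 413792 remainder 1
413792 ÷ 2 = 206896 remainder 0
206896 ÷ 2 = 103448 remainder 0
103448 ÷ 2 = 51724 remainder 0
51724 ÷ 2 = 25862 remainder 0
25862 ÷ 2 = 12931 remainder 0
12931 ÷ 2 = 6465 remainder 1
6465 ÷ 2 = 3232 remainder 1
3232 ÷ 2 = 1616 remainder 0
1616 ÷ 2 = 808 remainder 0
808 ÷ 2 = 404 remainder 0
404 ÷ 2 = 202 remainder 0
202 ÷ 2 = 101 remainder 0
101 ÷ 2 = 50 remainder 1
50 ÷ 2 = 25 remainder 0
25 ÷ 2 = 12 remainder 1
12 ÷ 2 = 6 remainder 0
6 ÷ 2 = 3 remainder 0
3 ÷ 2 = 1 remainder 1
1 ÷ 2 = 0 remainder 1
Reading remainders bottom to top: 11001010000011000001



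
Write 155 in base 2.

Using repeated division by 2:
155 ÷ 2 = 77 remainder 1
77 ÷ 2 = 38 remainder 1
38 ÷ 2 = 19 remainder 0
19 ÷ 2 = 9 remainder 1
9 ÷ 2 = 4 remainder 1
4 ÷ 2 = 2 remainder 0
2 ÷ 2 = 1 remainder 0
1 ÷ 2 = 0 remainder 1
Reading remainders bottom to top: 10011011



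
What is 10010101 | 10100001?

OR: 1 when either bit is 1
  10010101
| 10100001
----------
  10110101
Decimal: 149 | 161 = 181



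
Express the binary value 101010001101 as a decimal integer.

Sum of powers of 2 for each 1-bit:
2^0 + 2^2 + 2^3 + 2^7 + 2^9 + 2^11
= 1 + 4 + 8 + 128 + 512 + 2048
= 2701



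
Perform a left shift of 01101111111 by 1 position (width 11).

Original: 01101111111 (decimal 895)
Shift left by 1 position
Append 1 zero on the right
Result: 11011111110 (decimal 1790)
Equivalent: 895 << 1 = 895 × 2^1 = 1790



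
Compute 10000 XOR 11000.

XOR: 1 when bits differ
  10000
^ 11000
-------
  01000
Decimal: 16 ^ 24 = 8



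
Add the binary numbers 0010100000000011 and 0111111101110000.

Add column by column from the right: bit + bit + carry-in; write the sum mod 2, carry 1 when the sum is 2 or 3.
carry:  1111000000000000
        0010100000000011
+       0111111101110000
------------------------
       01010011101110011
(the carry out of the leftmost column, 0, becomes the leading bit)
Decimal check:
  0010100000000011 = 8192 + 2048 + 2 + 1 = 10243
  0111111101110000 = 16384 + 8192 + 4096 + 2048 + 1024 + 512 + 256 + 64 + 32 + 16 = 32624
  10243 + 32624 = 42867, and 01010011101110011 = 32768 + 8192 + 1024 + 512 + 256 + 64 + 32 + 16 + 2 + 1 = 42867 ✓



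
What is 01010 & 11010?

AND: 1 only when both bits are 1
  01010
& 11010
-------
  01010
Decimal: 10 & 26 = 10



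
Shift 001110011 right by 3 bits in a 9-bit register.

Original: 001110011 (decimal 115)
Shift right by 3 positions
Drop the 3 low bits; fill with zeros on the left
Result: 000001110 (decimal 14)
Equivalent: 115 >> 3 = 115 ÷ 2^3 = 14



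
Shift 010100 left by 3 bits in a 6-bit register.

Original: 010100 (decimal 20)
Shift left by 3 positions
Append 3 zeros on the right and drop the 3 high bits that overflow the 6-bit width
Result: 100000 (decimal 32)
Equivalent: 20 << 3 = 20 × 2^3 = 160, truncated to 6 bits = 32



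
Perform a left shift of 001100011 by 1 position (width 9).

Original: 001100011 (decimal 99)
Shift left by 1 position
Append 1 zero on the right
Result: 011000110 (decimal 198)
Equivalent: 99 << 1 = 99 × 2^1 = 198



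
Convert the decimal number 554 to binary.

Using repeated division by 2:
554 ÷ 2 = 277 remainder 0
277 ÷ 2 = 138 remainder 1
138 ÷ 2 = 69 remainder 0
69 ÷ 2 = 34 remainder 1
34 ÷ 2 = 17 remainder 0
17 ÷ 2 = 8 remainder 1
8 ÷ 2 = 4 remainder 0
4 ÷ 2 = 2 remainder 0
2 ÷ 2 = 1 remainder 0
1 ÷ 2 = 0 remainder 1
Reading remainders bottom to top: 1000101010



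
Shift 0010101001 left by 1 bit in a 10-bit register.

Original: 0010101001 (decimal 169)
Shift left by 1 position
Append 1 zero on the right
Result: 0101010010 (decimal 338)
Equivalent: 169 << 1 = 169 × 2^1 = 338



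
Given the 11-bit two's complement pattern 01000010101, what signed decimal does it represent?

Binary: 01000010101
Sign bit: 0 (non-negative)
Read directly as an unsigned value:
01000010101 = 512 + 16 + 4 + 1 = 533
Value: 533



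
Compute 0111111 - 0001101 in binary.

Method 1 - Direct subtraction (column by column from the right: bit − bit − borrow-in; if negative, add 2 and borrow 1 from the next column):
borrow: 0000000
        0111111
-       0001101
---------------
        0110010

Method 2 - Add two's complement:
Two's complement of 0001101: invert → 1110010, add 1 → 1110011
  0111111
+ 1110011
---------
 10110010  (end carry out of the top bit = 1)
Discarding the end carry: 0110010
Decimal check:
  0111111 = 32 + 16 + 8 + 4 + 2 + 1 = 63
  0001101 = 8 + 4 + 1 = 13
  63 - 13 = 50, and 0110010 = 32 + 16 + 2 = 50 ✓



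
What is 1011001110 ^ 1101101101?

XOR: 1 when bits differ
  1011001110
^ 1101101101
------------
  0110100011
Decimal: 718 ^ 877 = 419



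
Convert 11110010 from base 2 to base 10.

Sum of powers of 2 for each 1-bit:
2^1 + 2^4 + 2^5 + 2^6 + 2^7
= 2 + 16 + 32 + 64 + 128
= 242



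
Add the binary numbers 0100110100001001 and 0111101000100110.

Add column by column from the right: bit + bit + carry-in; write the sum mod 2, carry 1 when the sum is 2 or 3.
carry:  1111000000000000
        0100110100001001
+       0111101000100110
------------------------
       01100011100101111
(the carry out of the leftmost column, 0, becomes the leading bit)
Decimal check:
  0100110100001001 = 16384 + 2048 + 1024 + 256 + 8 + 1 = 19721
  0111101000100110 = 16384 + 8192 + 4096 + 2048 + 512 + 32 + 4 + 2 = 31270
  19721 + 31270 = 50991, and 01100011100101111 = 32768 + 16384 + 1024 + 512 + 256 + 32 + 8 + 4 + 2 + 1 = 50991 ✓



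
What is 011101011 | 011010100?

OR: 1 when either bit is 1
  011101011
| 011010100
-----------
  011111111
Decimal: 235 | 212 = 255



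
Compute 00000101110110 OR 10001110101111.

OR: 1 when either bit is 1
  00000101110110
| 10001110101111
----------------
  10001111111111
Decimal: 374 | 9135 = 9215



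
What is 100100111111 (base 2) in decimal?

Sum of powers of 2 for each 1-bit:
2^0 + 2^1 + 2^2 + 2^3 + 2^4 + 2^5 + 2^8 + 2^11
= 1 + 2 + 4 + 8 + 16 + 32 + 256 + 2048
= 2367



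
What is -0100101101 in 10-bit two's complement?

Original: 0100101101
Step 1 - Invert all bits: 1011010010
Step 2 - Add 1: 1011010011
Verification: 0100101101 + 1011010011 = 10000000000; discarding the end carry (carry out of the top bit) leaves the 10-bit value 0000000000, as required for x + (-x)



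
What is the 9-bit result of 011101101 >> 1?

Original: 011101101 (decimal 237)
Shift right by 1 position
Drop the 1 low bit; fill with zero on the left
Result: 001110110 (decimal 118)
Equivalent: 237 >> 1 = 237 ÷ 2^1 = 118



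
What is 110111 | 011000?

OR: 1 when either bit is 1
  110111
| 011000
--------
  111111
Decimal: 55 | 24 = 63



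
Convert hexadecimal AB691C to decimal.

Expand by place value (powers of 16):
Digit values: A = 10, B = 11, C = 12
AB691C = 10 × 16^5 + 11 × 16^4 + 6 × 16^3 + 9 × 16^2 + 1 × 16^1 + 12 × 16^0
= 10 × 1048576 + 11 × 65536 + 6 × 4096 + 9 × 256 + 1 × 16 + 12 × 1
= 10485760 + 720896 + 24576 + 2304 + 16 + 12
= 11233564



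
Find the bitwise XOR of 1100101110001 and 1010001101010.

XOR: 1 when bits differ
  1100101110001
^ 1010001101010
---------------
  0110100011011
Decimal: 6513 ^ 5226 = 3355



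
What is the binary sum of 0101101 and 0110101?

Add column by column from the right: bit + bit + carry-in; write the sum mod 2, carry 1 when the sum is 2 or 3.
carry:  1111010
        0101101
+       0110101
---------------
       01100010
(the carry out of the leftmost column, 0, becomes the leading bit)
Decimal check:
  0101101 = 32 + 8 + 4 + 1 = 45
  0110101 = 32 + 16 + 4 + 1 = 53
  45 + 53 = 98, and 01100010 = 64 + 32 + 2 = 98 ✓



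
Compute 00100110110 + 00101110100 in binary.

Add column by column from the right: bit + bit + carry-in; write the sum mod 2, carry 1 when the sum is 2 or 3.
carry:  01011101000
        00100110110
+       00101110100
-------------------
       001010101010
(the carry out of the leftmost column, 0, becomes the leading bit)
Decimal check:
  00100110110 = 256 + 32 + 16 + 4 + 2 = 310
  00101110100 = 256 + 64 + 32 + 16 + 4 = 372
  310 + 372 = 682, and 001010101010 = 512 + 128 + 32 + 8 + 2 = 682 ✓



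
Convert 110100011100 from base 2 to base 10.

Sum of powers of 2 for each 1-bit:
2^2 + 2^3 + 2^4 + 2^8 + 2^10 + 2^11
= 4 + 8 + 16 + 256 + 1024 + 2048
= 3356



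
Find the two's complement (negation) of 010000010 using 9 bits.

Original: 010000010
Step 1 - Invert all bits: 101111101
Step 2 - Add 1: 101111110
Verification: 010000010 + 101111110 = 1000000000; discarding the end carry (carry out of the top bit) leaves the 9-bit value 000000000, as required for x + (-x)



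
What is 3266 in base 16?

Using repeated division by 16 (digits 10–15 are A–F):
3266 ÷ 16 = 204 remainder 2
204 ÷ 16 = 12 remainder 12 (C)
12 ÷ 16 = 0 remainder 12 (C)
Reading remainders bottom to top: CC2



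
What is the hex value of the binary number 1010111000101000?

Group into 4-bit nibbles from right:
  1010 = A
  1110 = E
  0010 = 2
  1000 = 8
Result: AE28



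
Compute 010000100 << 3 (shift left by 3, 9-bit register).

Original: 010000100 (decimal 132)
Shift left by 3 positions
Append 3 zeros on the right and drop the 3 high bits that overflow the 9-bit width
Result: 000100000 (decimal 32)
Equivalent: 132 << 3 = 132 × 2^3 = 1056, truncated to 9 bits = 32



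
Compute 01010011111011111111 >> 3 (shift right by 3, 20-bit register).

Original: 01010011111011111111 (decimal 343807)
Shift right by 3 positions
Drop the 3 low bits; fill with zeros on the left
Result: 00001010011111011111 (decimal 42975)
Equivalent: 343807 >> 3 = 343807 ÷ 2^3 = 42975



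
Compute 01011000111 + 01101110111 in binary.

Add column by column from the right: bit + bit + carry-in; write the sum mod 2, carry 1 when the sum is 2 or 3.
carry:  11110001110
        01011000111
+       01101110111
-------------------
       011000111110
(the carry out of the leftmost column, 0, becomes the leading bit)
Decimal check:
  01011000111 = 512 + 128 + 64 + 4 + 2 + 1 = 711
  01101110111 = 512 + 256 + 64 + 32 + 16 + 4 + 2 + 1 = 887
  711 + 887 = 1598, and 011000111110 = 1024 + 512 + 32 + 16 + 8 + 4 + 2 = 1598 ✓



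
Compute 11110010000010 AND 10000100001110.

AND: 1 only when both bits are 1
  11110010000010
& 10000100001110
----------------
  10000000000010
Decimal: 15490 & 8462 = 8194



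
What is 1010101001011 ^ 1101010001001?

XOR: 1 when bits differ
  1010101001011
^ 1101010001001
---------------
  0111111000010
Decimal: 5451 ^ 6793 = 4034



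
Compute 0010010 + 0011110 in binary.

Add column by column from the right: bit + bit + carry-in; write the sum mod 2, carry 1 when the sum is 2 or 3.
carry:  0111100
        0010010
+       0011110
---------------
       00110000
(the carry out of the leftmost column, 0, becomes the leading bit)
Decimal check:
  0010010 = 16 + 2 = 18
  0011110 = 16 + 8 + 4 + 2 = 30
  18 + 30 = 48, and 00110000 = 32 + 16 = 48 ✓



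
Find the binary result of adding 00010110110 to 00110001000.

Add column by column from the right: bit + bit + carry-in; write the sum mod 2, carry 1 when the sum is 2 or 3.
carry:  01100000000
        00010110110
+       00110001000
-------------------
       001000111110
(the carry out of the leftmost column, 0, becomes the leading bit)
Decimal check:
  00010110110 = 128 + 32 + 16 + 4 + 2 = 182
  00110001000 = 256 + 128 + 8 = 392
  182 + 392 = 574, and 001000111110 = 512 + 32 + 16 + 8 + 4 + 2 = 574 ✓



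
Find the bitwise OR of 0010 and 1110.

OR: 1 when either bit is 1
  0010
| 1110
------
  1110
Decimal: 2 | 14 = 14



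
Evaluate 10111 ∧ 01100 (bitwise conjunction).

AND: 1 only when both bits are 1
  10111
& 01100
-------
  00100
Decimal: 23 & 12 = 4



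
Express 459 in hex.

Using repeated division by 16 (digits 10–15 are A–F):
459 ÷ 16 = 28 remainder 11 (B)
28 ÷ 16 = 1 remainder 12 (C)
1 ÷ 16 = 0 remainder 1
Reading remainders bottom to top: 1CB



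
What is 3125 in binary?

Using repeated division by 2:
3125 ÷ 2 = 1562 remainder 1
1562 ÷ 2 = 781 remainder 0
781 ÷ 2 = 390 remainder 1
390 ÷ 2 = 195 remainder 0
195 ÷ 2 = 97 remainder 1
97 ÷ 2 = 48 remainder 1
48 ÷ 2 = 24 remainder 0
24 ÷ 2 = 12 remainder 0
12 ÷ 2 = 6 remainder 0
6 ÷ 2 = 3 remainder 0
3 ÷ 2 = 1 remainder 1
1 ÷ 2 = 0 remainder 1
Reading remainders bottom to top: 110000110101



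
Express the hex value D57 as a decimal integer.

Expand by place value (powers of 16):
Digit values: D = 13
D57 = 13 × 16^2 + 5 × 16^1 + 7 × 16^0
= 13 × 256 + 5 × 16 + 7 × 1
= 3328 + 80 + 7
= 3415



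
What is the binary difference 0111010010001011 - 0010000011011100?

Method 1 - Direct subtraction (column by column from the right: bit − bit − borrow-in; if negative, add 2 and borrow 1 from the next column):
borrow: 0000011111111000
        0111010010001011
-       0010000011011100
------------------------
        0101001110101111

Method 2 - Add two's complement:
Two's complement of 0010000011011100: invert → 1101111100100011, add 1 → 1101111100100100
  0111010010001011
+ 1101111100100100
------------------
 10101001110101111  (end carry out of the top bit = 1)
Discarding the end carry: 0101001110101111
Decimal check:
  0111010010001011 = 16384 + 8192 + 4096 + 1024 + 128 + 8 + 2 + 1 = 29835
  0010000011011100 = 8192 + 128 + 64 + 16 + 8 + 4 = 8412
  29835 - 8412 = 21423, and 0101001110101111 = 16384 + 4096 + 512 + 256 + 128 + 32 + 8 + 4 + 2 + 1 = 21423 ✓



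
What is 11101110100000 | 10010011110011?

OR: 1 when either bit is 1
  11101110100000
| 10010011110011
----------------
  11111111110011
Decimal: 15264 | 9459 = 16371



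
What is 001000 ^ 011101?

XOR: 1 when bits differ
  001000
^ 011101
--------
  010101
Decimal: 8 ^ 29 = 21



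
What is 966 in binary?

Using repeated division by 2:
966 ÷ 2 = 483 remainder 0
483 ÷ 2 = 241 remainder 1
241 ÷ 2 = 120 remainder 1
120 ÷ 2 = 60 remainder 0
60 ÷ 2 = 30 remainder 0
30 ÷ 2 = 15 remainder 0
15 ÷ 2 = 7 remainder 1
7 ÷ 2 = 3 remainder 1
3 ÷ 2 = 1 remainder 1
1 ÷ 2 = 0 remainder 1
Reading remainders bottom to top: 1111000110



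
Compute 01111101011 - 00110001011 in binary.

Method 1 - Direct subtraction (column by column from the right: bit − bit − borrow-in; if negative, add 2 and borrow 1 from the next column):
borrow: 00000000000
        01111101011
-       00110001011
-------------------
        01001100000

Method 2 - Add two's complement:
Two's complement of 00110001011: invert → 11001110100, add 1 → 11001110101
  01111101011
+ 11001110101
-------------
 101001100000  (end carry out of the top bit = 1)
Discarding the end carry: 01001100000
Decimal check:
  01111101011 = 512 + 256 + 128 + 64 + 32 + 8 + 2 + 1 = 1003
  00110001011 = 256 + 128 + 8 + 2 + 1 = 395
  1003 - 395 = 608, and 01001100000 = 512 + 64 + 32 = 608 ✓



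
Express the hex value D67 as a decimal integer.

Expand by place value (powers of 16):
Digit values: D = 13
D67 = 13 × 16^2 + 6 × 16^1 + 7 × 16^0
= 13 × 256 + 6 × 16 + 7 × 1
= 3328 + 96 + 7
= 3431



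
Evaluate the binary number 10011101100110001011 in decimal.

Sum of powers of 2 for each 1-bit:
2^0 + 2^1 + 2^3 + 2^7 + 2^8 + 2^11 + 2^12 + 2^14 + 2^15 + 2^16 + 2^19
= 1 + 2 + 8 + 128 + 256 + 2048 + 4096 + 16384 + 32768 + 65536 + 524288
= 645515



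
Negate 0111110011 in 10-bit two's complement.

Original: 0111110011
Step 1 - Invert all bits: 1000001100
Step 2 - Add 1: 1000001101
Verification: 0111110011 + 1000001101 = 10000000000; discarding the end carry (carry out of the top bit) leaves the 10-bit value 0000000000, as required for x + (-x)



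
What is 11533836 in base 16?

Using repeated division by 16 (digits 10–15 are A–F):
11533836 ÷ 16 = 720864 remainder 12 (C)
720864 ÷ 16 = 45054 remainder 0
45054 ÷ 16 = 2815 remainder 14 (E)
2815 ÷ 16 = 175 remainder 15 (F)
175 ÷ 16 = 10 remainder 15 (F)
10 ÷ 16 = 0 remainder 10 (A)
Reading remainders bottom to top: AFFE0C



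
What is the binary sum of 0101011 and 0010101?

Add column by column from the right: bit + bit + carry-in; write the sum mod 2, carry 1 when the sum is 2 or 3.
carry:  1111110
        0101011
+       0010101
---------------
       01000000
(the carry out of the leftmost column, 0, becomes the leading bit)
Decimal check:
  0101011 = 32 + 8 + 2 + 1 = 43
  0010101 = 16 + 4 + 1 = 21
  43 + 21 = 64, and 01000000 = 64 ✓



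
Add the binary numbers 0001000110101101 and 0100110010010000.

Add column by column from the right: bit + bit + carry-in; write the sum mod 2, carry 1 when the sum is 2 or 3.
carry:  0000001100000000
        0001000110101101
+       0100110010010000
------------------------
       00101111000111101
(the carry out of the leftmost column, 0, becomes the leading bit)
Decimal check:
  0001000110101101 = 4096 + 256 + 128 + 32 + 8 + 4 + 1 = 4525
  0100110010010000 = 16384 + 2048 + 1024 + 128 + 16 = 19600
  4525 + 19600 = 24125, and 00101111000111101 = 16384 + 4096 + 2048 + 1024 + 512 + 32 + 16 + 8 + 4 + 1 = 24125 ✓



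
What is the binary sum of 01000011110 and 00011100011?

Add column by column from the right: bit + bit + carry-in; write the sum mod 2, carry 1 when the sum is 2 or 3.
carry:  00111111100
        01000011110
+       00011100011
-------------------
       001100000001
(the carry out of the leftmost column, 0, becomes the leading bit)
Decimal check:
  01000011110 = 512 + 16 + 8 + 4 + 2 = 542
  00011100011 = 128 + 64 + 32 + 2 + 1 = 227
  542 + 227 = 769, and 001100000001 = 512 + 256 + 1 = 769 ✓



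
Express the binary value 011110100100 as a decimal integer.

Sum of powers of 2 for each 1-bit:
2^2 + 2^5 + 2^7 + 2^8 + 2^9 + 2^10
= 4 + 32 + 128 + 256 + 512 + 1024
= 1956



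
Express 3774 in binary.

Using repeated division by 2:
3774 ÷ 2 = 1887 remainder 0
1887 ÷ 2 = 943 remainder 1
943 ÷ 2 = 471 remainder 1
471 ÷ 2 = 235 remainder 1
235 ÷ 2 = 117 remainder 1
117 ÷ 2 = 58 remainder 1
58 ÷ 2 = 29 remainder 0
29 ÷ 2 = 14 remainder 1
14 ÷ 2 = 7 remainder 0
7 ÷ 2 = 3 remainder 1
3 ÷ 2 = 1 remainder 1
1 ÷ 2 = 0 remainder 1
Reading remainders bottom to top: 111010111110



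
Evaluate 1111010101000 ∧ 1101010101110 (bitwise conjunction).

AND: 1 only when both bits are 1
  1111010101000
& 1101010101110
---------------
  1101010101000
Decimal: 7848 & 6830 = 6824



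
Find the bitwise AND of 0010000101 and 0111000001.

AND: 1 only when both bits are 1
  0010000101
& 0111000001
------------
  0010000001
Decimal: 133 & 449 = 129



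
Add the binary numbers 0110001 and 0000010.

Add column by column from the right: bit + bit + carry-in; write the sum mod 2, carry 1 when the sum is 2 or 3.
carry:  0000000
        0110001
+       0000010
---------------
       00110011
(the carry out of the leftmost column, 0, becomes the leading bit)
Decimal check:
  0110001 = 32 + 16 + 1 = 49
  0000010 = 2
  49 + 2 = 51, and 00110011 = 32 + 16 + 2 + 1 = 51 ✓



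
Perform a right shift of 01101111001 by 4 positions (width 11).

Original: 01101111001 (decimal 889)
Shift right by 4 positions
Drop the 4 low bits; fill with zeros on the left
Result: 00000110111 (decimal 55)
Equivalent: 889 >> 4 = 889 ÷ 2^4 = 55



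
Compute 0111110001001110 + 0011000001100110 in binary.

Add column by column from the right: bit + bit + carry-in; write the sum mod 2, carry 1 when the sum is 2 or 3.
carry:  1110000010011100
        0111110001001110
+       0011000001100110
------------------------
       01010110010110100
(the carry out of the leftmost column, 0, becomes the leading bit)
Decimal check:
  0111110001001110 = 16384 + 8192 + 4096 + 2048 + 1024 + 64 + 8 + 4 + 2 = 31822
  0011000001100110 = 8192 + 4096 + 64 + 32 + 4 + 2 = 12390
  31822 + 12390 = 44212, and 01010110010110100 = 32768 + 8192 + 2048 + 1024 + 128 + 32 + 16 + 4 = 44212 ✓



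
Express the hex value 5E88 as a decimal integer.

Expand by place value (powers of 16):
Digit values: E = 14
5E88 = 5 × 16^3 + 14 × 16^2 + 8 × 16^1 + 8 × 16^0
= 5 × 4096 + 14 × 256 + 8 × 16 + 8 × 1
= 20480 + 3584 + 128 + 8
= 24200



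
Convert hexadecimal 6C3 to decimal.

Expand by place value (powers of 16):
Digit values: C = 12
6C3 = 6 × 16^2 + 12 × 16^1 + 3 × 16^0
= 6 × 256 + 12 × 16 + 3 × 1
= 1536 + 192 + 3
= 1731



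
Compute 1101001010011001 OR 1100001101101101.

OR: 1 when either bit is 1
  1101001010011001
| 1100001101101101
------------------
  1101001111111101
Decimal: 53913 | 50029 = 54269



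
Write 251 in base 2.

Using repeated division by 2:
251 ÷ 2 = 125 remainder 1
125 ÷ 2 = 62 remainder 1
62 ÷ 2 = 31 remainder 0
31 ÷ 2 = 15 remainder 1
15 ÷ 2 = 7 remainder 1
7 ÷ 2 = 3 remainder 1
3 ÷ 2 = 1 remainder 1
1 ÷ 2 = 0 remainder 1
Reading remainders bottom to top: 11111011



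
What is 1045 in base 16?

Using repeated division by 16 (digits 10–15 are A–F):
1045 ÷ 16 = 65 remainder 5
65 ÷ 16 = 4 remainder 1
4 ÷ 16 = 0 remainder 4
Reading remainders bottom to top: 415



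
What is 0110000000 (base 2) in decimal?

Sum of powers of 2 for each 1-bit:
2^7 + 2^8
= 128 + 256
= 384



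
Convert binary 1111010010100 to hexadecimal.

Group into 4-bit nibbles from right:
  0001 = 1
  1110 = E
  1001 = 9
  0100 = 4
Result: 1E94



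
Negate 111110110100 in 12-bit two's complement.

Original (sign bit 1, negative): 111110110100
Step 1 - Invert all bits: 000001001011
Step 2 - Add 1: 000001001100
Verification: 111110110100 + 000001001100 = 1000000000000; discarding the end carry (carry out of the top bit) leaves the 12-bit value 000000000000, as required for x + (-x)



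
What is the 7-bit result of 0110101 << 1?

Original: 0110101 (decimal 53)
Shift left by 1 position
Append 1 zero on the right
Result: 1101010 (decimal 106)
Equivalent: 53 << 1 = 53 × 2^1 = 106



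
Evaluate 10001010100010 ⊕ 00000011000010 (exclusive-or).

XOR: 1 when bits differ
  10001010100010
^ 00000011000010
----------------
  10001001100000
Decimal: 8866 ^ 194 = 8800



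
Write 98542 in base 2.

Using repeated division by 2:
98542 ÷ 2 = 49271 remainder 0
49271 ÷ 2 = 24635 remainder 1
24635 ÷ 2 = 12317 remainder 1
12317 ÷ 2 = 6158 remainder 1
6158 ÷ 2 = 3079 remainder 0
3079 ÷ 2 = 1539 remainder 1
1539 ÷ 2 = 769 remainder 1
769 ÷ 2 = 384 remainder 1
384 ÷ 2 = 192 remainder 0
192 ÷ 2 = 96 remainder 0
96 ÷ 2 = 48 remainder 0
48 ÷ 2 = 24 remainder 0
24 ÷ 2 = 12 remainder 0
12 ÷ 2 = 6 remainder 0
6 ÷ 2 = 3 remainder 0
3 ÷ 2 = 1 remainder 1
1 ÷ 2 = 0 remainder 1
Reading remainders bottom to top: 11000000011101110



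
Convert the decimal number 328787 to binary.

Using repeated division by 2:
328787 ÷ 2 = 164393 remainder 1
164393 ÷ 2 = 82196 remainder 1
82196 ÷ 2 = 41098 remainder 0
41098 ÷ 2 = 20549 remainder 0
20549 ÷ 2 = 10274 remainder 1
10274 ÷ 2 = 5137 remainder 0
5137 ÷ 2 = 2568 remainder 1
2568 ÷ 2 = 1284 remainder 0
1284 ÷ 2 = 642 remainder 0
642 ÷ 2 = 321 remainder 0
321 ÷ 2 = 160 remainder 1
160 ÷ 2 = 80 remainder 0
80 ÷ 2 = 40 remainder 0
40 ÷ 2 = 20 remainder 0
20 ÷ 2 = 10 remainder 0
10 ÷ 2 = 5 remainder 0
5 ÷ 2 = 2 remainder 1
2 ÷ 2 = 1 remainder 0
1 ÷ 2 = 0 remainder 1
Reading remainders bottom to top: 1010000010001010011



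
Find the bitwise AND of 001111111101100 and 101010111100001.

AND: 1 only when both bits are 1
  001111111101100
& 101010111100001
-----------------
  001010111100000
Decimal: 8172 & 21985 = 5600



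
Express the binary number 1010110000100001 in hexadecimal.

Group into 4-bit nibbles from right:
  1010 = A
  1100 = C
  0010 = 2
  0001 = 1
Result: AC21



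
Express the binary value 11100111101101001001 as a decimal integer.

Sum of powers of 2 for each 1-bit:
2^0 + 2^3 + 2^6 + 2^8 + 2^9 + 2^11 + 2^12 + 2^13 + 2^14 + 2^17 + 2^18 + 2^19
= 1 + 8 + 64 + 256 + 512 + 2048 + 4096 + 8192 + 16384 + 131072 + 262144 + 524288
= 949065

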